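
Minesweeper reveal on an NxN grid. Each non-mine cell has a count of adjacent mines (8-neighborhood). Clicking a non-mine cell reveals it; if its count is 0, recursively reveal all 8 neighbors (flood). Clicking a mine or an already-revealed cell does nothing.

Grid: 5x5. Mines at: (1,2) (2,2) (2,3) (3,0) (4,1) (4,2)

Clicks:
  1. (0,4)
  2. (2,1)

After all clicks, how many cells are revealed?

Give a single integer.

Answer: 5

Derivation:
Click 1 (0,4) count=0: revealed 4 new [(0,3) (0,4) (1,3) (1,4)] -> total=4
Click 2 (2,1) count=3: revealed 1 new [(2,1)] -> total=5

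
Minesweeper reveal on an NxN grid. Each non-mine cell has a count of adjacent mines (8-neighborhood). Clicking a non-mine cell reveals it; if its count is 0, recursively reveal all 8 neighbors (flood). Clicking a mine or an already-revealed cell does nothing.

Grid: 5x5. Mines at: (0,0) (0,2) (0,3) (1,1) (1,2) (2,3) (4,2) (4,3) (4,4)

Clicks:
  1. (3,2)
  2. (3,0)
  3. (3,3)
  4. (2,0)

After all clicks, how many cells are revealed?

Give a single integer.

Answer: 8

Derivation:
Click 1 (3,2) count=3: revealed 1 new [(3,2)] -> total=1
Click 2 (3,0) count=0: revealed 6 new [(2,0) (2,1) (3,0) (3,1) (4,0) (4,1)] -> total=7
Click 3 (3,3) count=4: revealed 1 new [(3,3)] -> total=8
Click 4 (2,0) count=1: revealed 0 new [(none)] -> total=8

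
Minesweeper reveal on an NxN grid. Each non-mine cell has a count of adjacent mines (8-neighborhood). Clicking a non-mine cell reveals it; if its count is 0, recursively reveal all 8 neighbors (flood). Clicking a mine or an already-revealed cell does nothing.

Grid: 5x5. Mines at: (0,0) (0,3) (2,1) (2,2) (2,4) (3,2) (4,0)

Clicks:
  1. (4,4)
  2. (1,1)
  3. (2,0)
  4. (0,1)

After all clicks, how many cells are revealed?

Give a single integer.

Answer: 7

Derivation:
Click 1 (4,4) count=0: revealed 4 new [(3,3) (3,4) (4,3) (4,4)] -> total=4
Click 2 (1,1) count=3: revealed 1 new [(1,1)] -> total=5
Click 3 (2,0) count=1: revealed 1 new [(2,0)] -> total=6
Click 4 (0,1) count=1: revealed 1 new [(0,1)] -> total=7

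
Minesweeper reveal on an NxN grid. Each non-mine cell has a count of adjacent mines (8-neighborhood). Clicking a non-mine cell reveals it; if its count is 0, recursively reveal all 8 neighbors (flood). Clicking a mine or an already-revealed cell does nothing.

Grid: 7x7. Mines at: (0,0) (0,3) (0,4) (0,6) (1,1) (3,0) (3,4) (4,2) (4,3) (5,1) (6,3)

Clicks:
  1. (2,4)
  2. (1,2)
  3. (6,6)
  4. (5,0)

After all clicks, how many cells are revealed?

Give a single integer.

Answer: 18

Derivation:
Click 1 (2,4) count=1: revealed 1 new [(2,4)] -> total=1
Click 2 (1,2) count=2: revealed 1 new [(1,2)] -> total=2
Click 3 (6,6) count=0: revealed 15 new [(1,5) (1,6) (2,5) (2,6) (3,5) (3,6) (4,4) (4,5) (4,6) (5,4) (5,5) (5,6) (6,4) (6,5) (6,6)] -> total=17
Click 4 (5,0) count=1: revealed 1 new [(5,0)] -> total=18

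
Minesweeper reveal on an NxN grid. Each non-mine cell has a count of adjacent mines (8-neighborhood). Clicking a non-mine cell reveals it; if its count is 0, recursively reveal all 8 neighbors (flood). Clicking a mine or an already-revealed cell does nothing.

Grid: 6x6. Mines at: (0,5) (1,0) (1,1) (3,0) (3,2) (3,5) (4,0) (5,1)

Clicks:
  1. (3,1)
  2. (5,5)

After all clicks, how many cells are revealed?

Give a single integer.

Click 1 (3,1) count=3: revealed 1 new [(3,1)] -> total=1
Click 2 (5,5) count=0: revealed 8 new [(4,2) (4,3) (4,4) (4,5) (5,2) (5,3) (5,4) (5,5)] -> total=9

Answer: 9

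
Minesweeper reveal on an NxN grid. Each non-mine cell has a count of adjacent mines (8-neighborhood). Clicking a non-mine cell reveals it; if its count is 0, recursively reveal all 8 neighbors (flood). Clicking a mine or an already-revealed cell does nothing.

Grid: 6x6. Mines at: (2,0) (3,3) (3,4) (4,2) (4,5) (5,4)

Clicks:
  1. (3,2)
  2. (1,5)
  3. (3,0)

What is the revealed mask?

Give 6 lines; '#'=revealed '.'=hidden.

Answer: ######
######
.#####
#.#...
......
......

Derivation:
Click 1 (3,2) count=2: revealed 1 new [(3,2)] -> total=1
Click 2 (1,5) count=0: revealed 17 new [(0,0) (0,1) (0,2) (0,3) (0,4) (0,5) (1,0) (1,1) (1,2) (1,3) (1,4) (1,5) (2,1) (2,2) (2,3) (2,4) (2,5)] -> total=18
Click 3 (3,0) count=1: revealed 1 new [(3,0)] -> total=19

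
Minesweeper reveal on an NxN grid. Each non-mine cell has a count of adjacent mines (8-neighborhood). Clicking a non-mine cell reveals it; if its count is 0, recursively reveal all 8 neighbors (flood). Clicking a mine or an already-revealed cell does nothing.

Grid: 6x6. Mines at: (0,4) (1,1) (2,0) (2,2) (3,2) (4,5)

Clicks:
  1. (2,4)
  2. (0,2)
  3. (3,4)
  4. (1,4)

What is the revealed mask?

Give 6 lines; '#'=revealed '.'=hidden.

Click 1 (2,4) count=0: revealed 9 new [(1,3) (1,4) (1,5) (2,3) (2,4) (2,5) (3,3) (3,4) (3,5)] -> total=9
Click 2 (0,2) count=1: revealed 1 new [(0,2)] -> total=10
Click 3 (3,4) count=1: revealed 0 new [(none)] -> total=10
Click 4 (1,4) count=1: revealed 0 new [(none)] -> total=10

Answer: ..#...
...###
...###
...###
......
......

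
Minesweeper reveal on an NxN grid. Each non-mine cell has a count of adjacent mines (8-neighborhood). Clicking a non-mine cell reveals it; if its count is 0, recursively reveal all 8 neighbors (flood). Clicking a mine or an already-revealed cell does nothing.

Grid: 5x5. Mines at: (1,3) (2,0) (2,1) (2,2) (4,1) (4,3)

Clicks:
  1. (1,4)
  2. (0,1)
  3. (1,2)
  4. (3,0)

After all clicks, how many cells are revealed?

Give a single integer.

Click 1 (1,4) count=1: revealed 1 new [(1,4)] -> total=1
Click 2 (0,1) count=0: revealed 6 new [(0,0) (0,1) (0,2) (1,0) (1,1) (1,2)] -> total=7
Click 3 (1,2) count=3: revealed 0 new [(none)] -> total=7
Click 4 (3,0) count=3: revealed 1 new [(3,0)] -> total=8

Answer: 8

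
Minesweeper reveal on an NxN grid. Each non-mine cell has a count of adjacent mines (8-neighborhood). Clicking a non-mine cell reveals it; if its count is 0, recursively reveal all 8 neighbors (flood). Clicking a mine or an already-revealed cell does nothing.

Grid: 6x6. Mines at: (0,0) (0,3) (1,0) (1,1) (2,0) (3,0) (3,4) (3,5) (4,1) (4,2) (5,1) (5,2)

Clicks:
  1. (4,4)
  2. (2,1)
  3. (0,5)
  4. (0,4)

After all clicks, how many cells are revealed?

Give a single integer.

Answer: 8

Derivation:
Click 1 (4,4) count=2: revealed 1 new [(4,4)] -> total=1
Click 2 (2,1) count=4: revealed 1 new [(2,1)] -> total=2
Click 3 (0,5) count=0: revealed 6 new [(0,4) (0,5) (1,4) (1,5) (2,4) (2,5)] -> total=8
Click 4 (0,4) count=1: revealed 0 new [(none)] -> total=8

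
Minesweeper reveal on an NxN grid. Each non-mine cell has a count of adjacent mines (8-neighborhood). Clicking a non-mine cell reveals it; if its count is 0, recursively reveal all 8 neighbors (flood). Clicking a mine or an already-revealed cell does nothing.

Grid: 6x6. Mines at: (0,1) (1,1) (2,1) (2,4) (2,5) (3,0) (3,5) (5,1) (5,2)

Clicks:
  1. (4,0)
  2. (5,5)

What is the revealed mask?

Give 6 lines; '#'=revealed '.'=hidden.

Click 1 (4,0) count=2: revealed 1 new [(4,0)] -> total=1
Click 2 (5,5) count=0: revealed 6 new [(4,3) (4,4) (4,5) (5,3) (5,4) (5,5)] -> total=7

Answer: ......
......
......
......
#..###
...###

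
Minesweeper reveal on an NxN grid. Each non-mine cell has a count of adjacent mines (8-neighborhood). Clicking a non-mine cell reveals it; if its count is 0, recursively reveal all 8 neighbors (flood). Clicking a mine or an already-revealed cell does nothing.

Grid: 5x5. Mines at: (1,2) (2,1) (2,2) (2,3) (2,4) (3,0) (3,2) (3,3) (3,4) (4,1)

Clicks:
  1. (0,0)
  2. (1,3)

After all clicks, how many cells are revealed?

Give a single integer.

Answer: 5

Derivation:
Click 1 (0,0) count=0: revealed 4 new [(0,0) (0,1) (1,0) (1,1)] -> total=4
Click 2 (1,3) count=4: revealed 1 new [(1,3)] -> total=5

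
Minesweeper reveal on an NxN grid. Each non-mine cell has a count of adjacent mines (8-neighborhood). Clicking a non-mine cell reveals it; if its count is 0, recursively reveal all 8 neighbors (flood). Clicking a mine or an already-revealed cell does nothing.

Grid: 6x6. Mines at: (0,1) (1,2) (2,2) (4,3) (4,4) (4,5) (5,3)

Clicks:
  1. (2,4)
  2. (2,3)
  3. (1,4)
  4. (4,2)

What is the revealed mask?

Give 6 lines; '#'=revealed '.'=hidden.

Answer: ...###
...###
...###
...###
..#...
......

Derivation:
Click 1 (2,4) count=0: revealed 12 new [(0,3) (0,4) (0,5) (1,3) (1,4) (1,5) (2,3) (2,4) (2,5) (3,3) (3,4) (3,5)] -> total=12
Click 2 (2,3) count=2: revealed 0 new [(none)] -> total=12
Click 3 (1,4) count=0: revealed 0 new [(none)] -> total=12
Click 4 (4,2) count=2: revealed 1 new [(4,2)] -> total=13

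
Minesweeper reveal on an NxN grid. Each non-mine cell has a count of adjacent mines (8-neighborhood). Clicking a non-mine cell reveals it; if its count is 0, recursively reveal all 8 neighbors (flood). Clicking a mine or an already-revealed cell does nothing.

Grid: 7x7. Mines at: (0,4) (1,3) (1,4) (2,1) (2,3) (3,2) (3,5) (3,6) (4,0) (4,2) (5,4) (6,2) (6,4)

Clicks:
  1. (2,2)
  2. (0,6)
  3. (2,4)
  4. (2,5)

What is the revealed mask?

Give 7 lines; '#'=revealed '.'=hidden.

Click 1 (2,2) count=4: revealed 1 new [(2,2)] -> total=1
Click 2 (0,6) count=0: revealed 6 new [(0,5) (0,6) (1,5) (1,6) (2,5) (2,6)] -> total=7
Click 3 (2,4) count=4: revealed 1 new [(2,4)] -> total=8
Click 4 (2,5) count=3: revealed 0 new [(none)] -> total=8

Answer: .....##
.....##
..#.###
.......
.......
.......
.......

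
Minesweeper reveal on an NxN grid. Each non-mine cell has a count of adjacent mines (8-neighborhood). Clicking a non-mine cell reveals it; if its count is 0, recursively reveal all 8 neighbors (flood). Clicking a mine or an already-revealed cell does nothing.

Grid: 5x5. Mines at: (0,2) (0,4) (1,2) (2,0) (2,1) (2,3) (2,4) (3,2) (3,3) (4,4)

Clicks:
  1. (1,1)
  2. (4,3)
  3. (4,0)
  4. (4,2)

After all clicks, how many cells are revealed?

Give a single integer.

Click 1 (1,1) count=4: revealed 1 new [(1,1)] -> total=1
Click 2 (4,3) count=3: revealed 1 new [(4,3)] -> total=2
Click 3 (4,0) count=0: revealed 4 new [(3,0) (3,1) (4,0) (4,1)] -> total=6
Click 4 (4,2) count=2: revealed 1 new [(4,2)] -> total=7

Answer: 7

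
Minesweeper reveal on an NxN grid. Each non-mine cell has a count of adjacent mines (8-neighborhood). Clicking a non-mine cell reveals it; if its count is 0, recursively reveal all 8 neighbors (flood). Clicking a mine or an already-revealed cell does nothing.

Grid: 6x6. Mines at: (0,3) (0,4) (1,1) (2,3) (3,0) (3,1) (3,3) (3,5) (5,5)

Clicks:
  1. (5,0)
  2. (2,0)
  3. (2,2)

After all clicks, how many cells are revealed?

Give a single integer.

Click 1 (5,0) count=0: revealed 10 new [(4,0) (4,1) (4,2) (4,3) (4,4) (5,0) (5,1) (5,2) (5,3) (5,4)] -> total=10
Click 2 (2,0) count=3: revealed 1 new [(2,0)] -> total=11
Click 3 (2,2) count=4: revealed 1 new [(2,2)] -> total=12

Answer: 12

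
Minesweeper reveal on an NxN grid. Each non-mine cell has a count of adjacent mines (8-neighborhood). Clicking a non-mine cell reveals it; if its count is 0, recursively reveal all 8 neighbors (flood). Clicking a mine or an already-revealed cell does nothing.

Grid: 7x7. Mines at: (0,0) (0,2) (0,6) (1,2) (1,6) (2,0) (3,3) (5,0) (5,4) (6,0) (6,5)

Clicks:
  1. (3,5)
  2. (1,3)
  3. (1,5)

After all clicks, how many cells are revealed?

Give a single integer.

Answer: 13

Derivation:
Click 1 (3,5) count=0: revealed 11 new [(2,4) (2,5) (2,6) (3,4) (3,5) (3,6) (4,4) (4,5) (4,6) (5,5) (5,6)] -> total=11
Click 2 (1,3) count=2: revealed 1 new [(1,3)] -> total=12
Click 3 (1,5) count=2: revealed 1 new [(1,5)] -> total=13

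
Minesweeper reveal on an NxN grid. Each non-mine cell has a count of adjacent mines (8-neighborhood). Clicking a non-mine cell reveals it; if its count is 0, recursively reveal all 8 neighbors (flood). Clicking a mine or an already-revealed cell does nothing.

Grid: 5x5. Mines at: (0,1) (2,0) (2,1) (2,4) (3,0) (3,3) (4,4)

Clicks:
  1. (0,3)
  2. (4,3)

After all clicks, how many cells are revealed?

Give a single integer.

Answer: 7

Derivation:
Click 1 (0,3) count=0: revealed 6 new [(0,2) (0,3) (0,4) (1,2) (1,3) (1,4)] -> total=6
Click 2 (4,3) count=2: revealed 1 new [(4,3)] -> total=7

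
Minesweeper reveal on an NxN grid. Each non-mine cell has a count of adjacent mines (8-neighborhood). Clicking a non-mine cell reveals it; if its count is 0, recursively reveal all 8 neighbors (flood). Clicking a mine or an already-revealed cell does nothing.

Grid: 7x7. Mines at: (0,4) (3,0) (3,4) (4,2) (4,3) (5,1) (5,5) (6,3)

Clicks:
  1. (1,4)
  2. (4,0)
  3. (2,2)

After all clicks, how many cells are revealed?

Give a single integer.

Answer: 17

Derivation:
Click 1 (1,4) count=1: revealed 1 new [(1,4)] -> total=1
Click 2 (4,0) count=2: revealed 1 new [(4,0)] -> total=2
Click 3 (2,2) count=0: revealed 15 new [(0,0) (0,1) (0,2) (0,3) (1,0) (1,1) (1,2) (1,3) (2,0) (2,1) (2,2) (2,3) (3,1) (3,2) (3,3)] -> total=17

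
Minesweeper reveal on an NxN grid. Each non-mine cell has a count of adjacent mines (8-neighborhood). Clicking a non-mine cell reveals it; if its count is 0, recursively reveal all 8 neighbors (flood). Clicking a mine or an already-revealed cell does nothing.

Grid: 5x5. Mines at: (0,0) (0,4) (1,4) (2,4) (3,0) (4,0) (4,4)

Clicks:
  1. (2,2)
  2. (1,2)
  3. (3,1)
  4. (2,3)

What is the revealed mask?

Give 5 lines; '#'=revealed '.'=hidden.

Answer: .###.
.###.
.###.
.###.
.###.

Derivation:
Click 1 (2,2) count=0: revealed 15 new [(0,1) (0,2) (0,3) (1,1) (1,2) (1,3) (2,1) (2,2) (2,3) (3,1) (3,2) (3,3) (4,1) (4,2) (4,3)] -> total=15
Click 2 (1,2) count=0: revealed 0 new [(none)] -> total=15
Click 3 (3,1) count=2: revealed 0 new [(none)] -> total=15
Click 4 (2,3) count=2: revealed 0 new [(none)] -> total=15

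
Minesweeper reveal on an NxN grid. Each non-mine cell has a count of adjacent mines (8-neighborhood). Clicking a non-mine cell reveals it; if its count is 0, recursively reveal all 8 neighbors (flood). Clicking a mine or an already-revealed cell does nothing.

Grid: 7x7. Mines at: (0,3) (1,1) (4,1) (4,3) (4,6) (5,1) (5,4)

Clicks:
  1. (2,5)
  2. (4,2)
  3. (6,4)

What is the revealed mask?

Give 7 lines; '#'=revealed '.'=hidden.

Answer: ....###
..#####
..#####
..#####
..#....
.......
....#..

Derivation:
Click 1 (2,5) count=0: revealed 18 new [(0,4) (0,5) (0,6) (1,2) (1,3) (1,4) (1,5) (1,6) (2,2) (2,3) (2,4) (2,5) (2,6) (3,2) (3,3) (3,4) (3,5) (3,6)] -> total=18
Click 2 (4,2) count=3: revealed 1 new [(4,2)] -> total=19
Click 3 (6,4) count=1: revealed 1 new [(6,4)] -> total=20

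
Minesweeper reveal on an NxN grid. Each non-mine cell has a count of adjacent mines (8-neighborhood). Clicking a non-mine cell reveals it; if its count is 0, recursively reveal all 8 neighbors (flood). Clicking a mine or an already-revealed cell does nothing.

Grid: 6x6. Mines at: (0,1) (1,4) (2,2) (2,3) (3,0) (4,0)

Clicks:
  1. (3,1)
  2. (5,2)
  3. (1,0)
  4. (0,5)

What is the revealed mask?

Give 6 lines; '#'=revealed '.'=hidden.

Answer: .....#
#.....
....##
.#####
.#####
.#####

Derivation:
Click 1 (3,1) count=3: revealed 1 new [(3,1)] -> total=1
Click 2 (5,2) count=0: revealed 16 new [(2,4) (2,5) (3,2) (3,3) (3,4) (3,5) (4,1) (4,2) (4,3) (4,4) (4,5) (5,1) (5,2) (5,3) (5,4) (5,5)] -> total=17
Click 3 (1,0) count=1: revealed 1 new [(1,0)] -> total=18
Click 4 (0,5) count=1: revealed 1 new [(0,5)] -> total=19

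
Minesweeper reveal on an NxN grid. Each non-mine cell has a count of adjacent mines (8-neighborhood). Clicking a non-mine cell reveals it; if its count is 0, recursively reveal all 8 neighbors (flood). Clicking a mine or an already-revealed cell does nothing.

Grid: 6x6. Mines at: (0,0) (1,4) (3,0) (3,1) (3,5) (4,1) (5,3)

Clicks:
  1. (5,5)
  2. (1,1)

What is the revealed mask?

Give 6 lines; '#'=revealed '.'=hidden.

Click 1 (5,5) count=0: revealed 4 new [(4,4) (4,5) (5,4) (5,5)] -> total=4
Click 2 (1,1) count=1: revealed 1 new [(1,1)] -> total=5

Answer: ......
.#....
......
......
....##
....##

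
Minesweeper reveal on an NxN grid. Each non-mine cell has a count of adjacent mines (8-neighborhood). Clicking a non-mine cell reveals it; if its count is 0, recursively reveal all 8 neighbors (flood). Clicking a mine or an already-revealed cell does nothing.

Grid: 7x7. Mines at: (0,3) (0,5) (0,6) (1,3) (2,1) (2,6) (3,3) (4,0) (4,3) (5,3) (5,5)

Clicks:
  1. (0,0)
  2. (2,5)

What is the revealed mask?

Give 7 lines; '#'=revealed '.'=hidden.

Answer: ###....
###....
.....#.
.......
.......
.......
.......

Derivation:
Click 1 (0,0) count=0: revealed 6 new [(0,0) (0,1) (0,2) (1,0) (1,1) (1,2)] -> total=6
Click 2 (2,5) count=1: revealed 1 new [(2,5)] -> total=7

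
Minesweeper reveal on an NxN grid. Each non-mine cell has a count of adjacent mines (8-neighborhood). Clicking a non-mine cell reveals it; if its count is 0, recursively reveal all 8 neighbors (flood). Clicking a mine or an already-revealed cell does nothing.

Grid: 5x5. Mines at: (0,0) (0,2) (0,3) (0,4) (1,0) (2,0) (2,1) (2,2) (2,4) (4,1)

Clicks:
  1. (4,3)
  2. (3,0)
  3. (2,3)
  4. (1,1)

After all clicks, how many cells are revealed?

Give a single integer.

Answer: 9

Derivation:
Click 1 (4,3) count=0: revealed 6 new [(3,2) (3,3) (3,4) (4,2) (4,3) (4,4)] -> total=6
Click 2 (3,0) count=3: revealed 1 new [(3,0)] -> total=7
Click 3 (2,3) count=2: revealed 1 new [(2,3)] -> total=8
Click 4 (1,1) count=6: revealed 1 new [(1,1)] -> total=9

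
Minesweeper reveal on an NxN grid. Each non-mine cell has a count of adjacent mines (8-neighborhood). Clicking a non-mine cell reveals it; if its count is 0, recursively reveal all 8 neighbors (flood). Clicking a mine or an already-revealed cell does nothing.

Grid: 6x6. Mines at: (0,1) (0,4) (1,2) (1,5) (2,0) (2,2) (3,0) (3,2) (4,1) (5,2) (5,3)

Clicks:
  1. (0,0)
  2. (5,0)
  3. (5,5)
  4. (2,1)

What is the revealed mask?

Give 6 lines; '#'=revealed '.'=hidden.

Click 1 (0,0) count=1: revealed 1 new [(0,0)] -> total=1
Click 2 (5,0) count=1: revealed 1 new [(5,0)] -> total=2
Click 3 (5,5) count=0: revealed 11 new [(2,3) (2,4) (2,5) (3,3) (3,4) (3,5) (4,3) (4,4) (4,5) (5,4) (5,5)] -> total=13
Click 4 (2,1) count=5: revealed 1 new [(2,1)] -> total=14

Answer: #.....
......
.#.###
...###
...###
#...##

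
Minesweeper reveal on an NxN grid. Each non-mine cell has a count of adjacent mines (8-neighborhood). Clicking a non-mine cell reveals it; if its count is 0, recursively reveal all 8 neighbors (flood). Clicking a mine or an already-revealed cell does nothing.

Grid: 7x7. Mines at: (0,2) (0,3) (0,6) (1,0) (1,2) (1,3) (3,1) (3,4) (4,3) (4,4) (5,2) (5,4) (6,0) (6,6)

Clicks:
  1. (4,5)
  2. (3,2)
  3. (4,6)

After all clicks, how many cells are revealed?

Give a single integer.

Click 1 (4,5) count=3: revealed 1 new [(4,5)] -> total=1
Click 2 (3,2) count=2: revealed 1 new [(3,2)] -> total=2
Click 3 (4,6) count=0: revealed 9 new [(1,5) (1,6) (2,5) (2,6) (3,5) (3,6) (4,6) (5,5) (5,6)] -> total=11

Answer: 11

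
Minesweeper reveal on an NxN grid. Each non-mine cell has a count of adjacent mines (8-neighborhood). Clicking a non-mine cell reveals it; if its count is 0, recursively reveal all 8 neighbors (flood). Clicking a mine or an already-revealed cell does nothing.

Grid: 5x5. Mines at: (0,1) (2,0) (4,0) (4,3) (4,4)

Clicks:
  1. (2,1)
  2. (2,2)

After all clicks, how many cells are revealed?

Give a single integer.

Click 1 (2,1) count=1: revealed 1 new [(2,1)] -> total=1
Click 2 (2,2) count=0: revealed 14 new [(0,2) (0,3) (0,4) (1,1) (1,2) (1,3) (1,4) (2,2) (2,3) (2,4) (3,1) (3,2) (3,3) (3,4)] -> total=15

Answer: 15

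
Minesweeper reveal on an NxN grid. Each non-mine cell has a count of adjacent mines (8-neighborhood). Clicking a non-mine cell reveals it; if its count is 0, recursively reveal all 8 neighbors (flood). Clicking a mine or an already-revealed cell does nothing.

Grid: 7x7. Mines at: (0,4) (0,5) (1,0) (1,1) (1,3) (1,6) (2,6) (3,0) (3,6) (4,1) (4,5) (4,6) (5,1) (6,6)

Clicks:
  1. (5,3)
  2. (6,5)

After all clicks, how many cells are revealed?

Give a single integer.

Click 1 (5,3) count=0: revealed 17 new [(2,2) (2,3) (2,4) (3,2) (3,3) (3,4) (4,2) (4,3) (4,4) (5,2) (5,3) (5,4) (5,5) (6,2) (6,3) (6,4) (6,5)] -> total=17
Click 2 (6,5) count=1: revealed 0 new [(none)] -> total=17

Answer: 17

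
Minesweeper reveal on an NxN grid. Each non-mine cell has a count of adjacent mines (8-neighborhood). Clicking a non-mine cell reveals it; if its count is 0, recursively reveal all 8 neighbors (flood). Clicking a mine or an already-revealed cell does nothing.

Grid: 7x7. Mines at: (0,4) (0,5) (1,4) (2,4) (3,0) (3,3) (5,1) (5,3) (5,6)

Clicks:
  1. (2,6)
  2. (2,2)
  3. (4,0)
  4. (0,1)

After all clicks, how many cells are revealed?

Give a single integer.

Click 1 (2,6) count=0: revealed 8 new [(1,5) (1,6) (2,5) (2,6) (3,5) (3,6) (4,5) (4,6)] -> total=8
Click 2 (2,2) count=1: revealed 1 new [(2,2)] -> total=9
Click 3 (4,0) count=2: revealed 1 new [(4,0)] -> total=10
Click 4 (0,1) count=0: revealed 11 new [(0,0) (0,1) (0,2) (0,3) (1,0) (1,1) (1,2) (1,3) (2,0) (2,1) (2,3)] -> total=21

Answer: 21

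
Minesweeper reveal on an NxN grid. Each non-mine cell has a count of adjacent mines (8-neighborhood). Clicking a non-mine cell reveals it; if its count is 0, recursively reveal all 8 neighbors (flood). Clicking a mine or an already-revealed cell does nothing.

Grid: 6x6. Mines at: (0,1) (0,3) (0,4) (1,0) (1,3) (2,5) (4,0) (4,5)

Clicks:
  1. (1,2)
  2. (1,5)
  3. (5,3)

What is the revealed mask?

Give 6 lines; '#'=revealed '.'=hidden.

Answer: ......
..#..#
.####.
.####.
.####.
.####.

Derivation:
Click 1 (1,2) count=3: revealed 1 new [(1,2)] -> total=1
Click 2 (1,5) count=2: revealed 1 new [(1,5)] -> total=2
Click 3 (5,3) count=0: revealed 16 new [(2,1) (2,2) (2,3) (2,4) (3,1) (3,2) (3,3) (3,4) (4,1) (4,2) (4,3) (4,4) (5,1) (5,2) (5,3) (5,4)] -> total=18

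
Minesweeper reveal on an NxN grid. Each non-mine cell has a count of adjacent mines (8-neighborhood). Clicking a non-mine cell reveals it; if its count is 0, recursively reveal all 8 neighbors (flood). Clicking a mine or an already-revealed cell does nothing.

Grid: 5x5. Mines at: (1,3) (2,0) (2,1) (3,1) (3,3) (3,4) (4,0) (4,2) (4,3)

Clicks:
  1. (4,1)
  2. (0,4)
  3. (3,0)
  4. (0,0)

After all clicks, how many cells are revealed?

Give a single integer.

Click 1 (4,1) count=3: revealed 1 new [(4,1)] -> total=1
Click 2 (0,4) count=1: revealed 1 new [(0,4)] -> total=2
Click 3 (3,0) count=4: revealed 1 new [(3,0)] -> total=3
Click 4 (0,0) count=0: revealed 6 new [(0,0) (0,1) (0,2) (1,0) (1,1) (1,2)] -> total=9

Answer: 9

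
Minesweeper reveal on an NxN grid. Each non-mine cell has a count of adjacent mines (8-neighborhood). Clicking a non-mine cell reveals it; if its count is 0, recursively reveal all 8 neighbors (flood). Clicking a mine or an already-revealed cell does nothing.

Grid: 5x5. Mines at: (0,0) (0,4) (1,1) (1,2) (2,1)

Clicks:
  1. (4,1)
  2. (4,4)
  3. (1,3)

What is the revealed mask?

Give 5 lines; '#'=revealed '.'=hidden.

Answer: .....
...##
..###
#####
#####

Derivation:
Click 1 (4,1) count=0: revealed 15 new [(1,3) (1,4) (2,2) (2,3) (2,4) (3,0) (3,1) (3,2) (3,3) (3,4) (4,0) (4,1) (4,2) (4,3) (4,4)] -> total=15
Click 2 (4,4) count=0: revealed 0 new [(none)] -> total=15
Click 3 (1,3) count=2: revealed 0 new [(none)] -> total=15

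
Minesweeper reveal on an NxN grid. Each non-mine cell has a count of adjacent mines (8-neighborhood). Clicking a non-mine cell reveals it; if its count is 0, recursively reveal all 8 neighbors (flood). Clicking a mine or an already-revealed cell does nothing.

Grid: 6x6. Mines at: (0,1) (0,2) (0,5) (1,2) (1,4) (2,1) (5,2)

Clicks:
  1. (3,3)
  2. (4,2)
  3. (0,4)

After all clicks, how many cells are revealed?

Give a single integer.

Answer: 16

Derivation:
Click 1 (3,3) count=0: revealed 15 new [(2,2) (2,3) (2,4) (2,5) (3,2) (3,3) (3,4) (3,5) (4,2) (4,3) (4,4) (4,5) (5,3) (5,4) (5,5)] -> total=15
Click 2 (4,2) count=1: revealed 0 new [(none)] -> total=15
Click 3 (0,4) count=2: revealed 1 new [(0,4)] -> total=16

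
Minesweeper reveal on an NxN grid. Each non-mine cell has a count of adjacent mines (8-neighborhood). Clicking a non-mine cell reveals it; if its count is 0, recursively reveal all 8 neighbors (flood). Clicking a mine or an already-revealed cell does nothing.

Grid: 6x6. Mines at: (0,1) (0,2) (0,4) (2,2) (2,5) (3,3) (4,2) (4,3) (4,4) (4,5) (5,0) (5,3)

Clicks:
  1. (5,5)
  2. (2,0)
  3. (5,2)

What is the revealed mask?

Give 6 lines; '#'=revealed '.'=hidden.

Answer: ......
##....
##....
##....
##....
..#..#

Derivation:
Click 1 (5,5) count=2: revealed 1 new [(5,5)] -> total=1
Click 2 (2,0) count=0: revealed 8 new [(1,0) (1,1) (2,0) (2,1) (3,0) (3,1) (4,0) (4,1)] -> total=9
Click 3 (5,2) count=3: revealed 1 new [(5,2)] -> total=10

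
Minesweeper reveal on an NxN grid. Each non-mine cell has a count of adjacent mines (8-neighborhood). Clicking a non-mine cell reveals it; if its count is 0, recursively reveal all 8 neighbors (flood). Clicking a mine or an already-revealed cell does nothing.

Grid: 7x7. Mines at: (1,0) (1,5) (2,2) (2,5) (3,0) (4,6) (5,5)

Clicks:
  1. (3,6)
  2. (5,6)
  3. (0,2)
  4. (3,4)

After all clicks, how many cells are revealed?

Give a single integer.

Click 1 (3,6) count=2: revealed 1 new [(3,6)] -> total=1
Click 2 (5,6) count=2: revealed 1 new [(5,6)] -> total=2
Click 3 (0,2) count=0: revealed 8 new [(0,1) (0,2) (0,3) (0,4) (1,1) (1,2) (1,3) (1,4)] -> total=10
Click 4 (3,4) count=1: revealed 1 new [(3,4)] -> total=11

Answer: 11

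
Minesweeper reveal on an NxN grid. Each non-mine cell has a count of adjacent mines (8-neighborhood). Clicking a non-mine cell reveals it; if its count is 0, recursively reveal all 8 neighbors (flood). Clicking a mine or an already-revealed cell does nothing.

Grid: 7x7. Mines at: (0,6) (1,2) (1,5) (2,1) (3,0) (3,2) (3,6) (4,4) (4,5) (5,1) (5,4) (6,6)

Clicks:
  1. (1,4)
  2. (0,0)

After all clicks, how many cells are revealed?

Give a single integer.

Answer: 5

Derivation:
Click 1 (1,4) count=1: revealed 1 new [(1,4)] -> total=1
Click 2 (0,0) count=0: revealed 4 new [(0,0) (0,1) (1,0) (1,1)] -> total=5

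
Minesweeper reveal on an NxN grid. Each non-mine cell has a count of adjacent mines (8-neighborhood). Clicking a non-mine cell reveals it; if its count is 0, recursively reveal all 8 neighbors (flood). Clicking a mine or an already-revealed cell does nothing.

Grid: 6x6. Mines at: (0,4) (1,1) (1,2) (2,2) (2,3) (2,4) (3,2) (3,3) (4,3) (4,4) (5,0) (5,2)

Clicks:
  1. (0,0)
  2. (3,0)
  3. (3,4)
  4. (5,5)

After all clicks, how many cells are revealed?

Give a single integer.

Answer: 9

Derivation:
Click 1 (0,0) count=1: revealed 1 new [(0,0)] -> total=1
Click 2 (3,0) count=0: revealed 6 new [(2,0) (2,1) (3,0) (3,1) (4,0) (4,1)] -> total=7
Click 3 (3,4) count=5: revealed 1 new [(3,4)] -> total=8
Click 4 (5,5) count=1: revealed 1 new [(5,5)] -> total=9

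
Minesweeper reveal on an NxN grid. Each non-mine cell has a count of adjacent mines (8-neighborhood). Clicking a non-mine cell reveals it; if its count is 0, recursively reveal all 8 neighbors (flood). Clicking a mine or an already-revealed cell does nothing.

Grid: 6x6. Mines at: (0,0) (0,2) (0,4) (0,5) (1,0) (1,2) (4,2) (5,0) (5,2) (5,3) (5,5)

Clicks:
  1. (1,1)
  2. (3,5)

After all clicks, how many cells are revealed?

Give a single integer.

Click 1 (1,1) count=4: revealed 1 new [(1,1)] -> total=1
Click 2 (3,5) count=0: revealed 12 new [(1,3) (1,4) (1,5) (2,3) (2,4) (2,5) (3,3) (3,4) (3,5) (4,3) (4,4) (4,5)] -> total=13

Answer: 13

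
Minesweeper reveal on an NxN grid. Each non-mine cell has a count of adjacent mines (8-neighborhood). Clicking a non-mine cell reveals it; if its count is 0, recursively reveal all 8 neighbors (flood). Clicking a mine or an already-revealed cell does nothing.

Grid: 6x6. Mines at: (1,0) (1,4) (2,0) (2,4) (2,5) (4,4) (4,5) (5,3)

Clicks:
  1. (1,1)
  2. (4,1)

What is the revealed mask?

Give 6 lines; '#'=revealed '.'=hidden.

Click 1 (1,1) count=2: revealed 1 new [(1,1)] -> total=1
Click 2 (4,1) count=0: revealed 19 new [(0,1) (0,2) (0,3) (1,2) (1,3) (2,1) (2,2) (2,3) (3,0) (3,1) (3,2) (3,3) (4,0) (4,1) (4,2) (4,3) (5,0) (5,1) (5,2)] -> total=20

Answer: .###..
.###..
.###..
####..
####..
###...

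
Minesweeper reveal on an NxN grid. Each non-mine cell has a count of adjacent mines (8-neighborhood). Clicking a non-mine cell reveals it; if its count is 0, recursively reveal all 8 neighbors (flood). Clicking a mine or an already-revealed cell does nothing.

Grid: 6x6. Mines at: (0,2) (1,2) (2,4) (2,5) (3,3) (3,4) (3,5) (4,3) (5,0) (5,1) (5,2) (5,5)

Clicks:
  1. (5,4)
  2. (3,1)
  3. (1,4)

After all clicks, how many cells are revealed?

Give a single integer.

Answer: 15

Derivation:
Click 1 (5,4) count=2: revealed 1 new [(5,4)] -> total=1
Click 2 (3,1) count=0: revealed 13 new [(0,0) (0,1) (1,0) (1,1) (2,0) (2,1) (2,2) (3,0) (3,1) (3,2) (4,0) (4,1) (4,2)] -> total=14
Click 3 (1,4) count=2: revealed 1 new [(1,4)] -> total=15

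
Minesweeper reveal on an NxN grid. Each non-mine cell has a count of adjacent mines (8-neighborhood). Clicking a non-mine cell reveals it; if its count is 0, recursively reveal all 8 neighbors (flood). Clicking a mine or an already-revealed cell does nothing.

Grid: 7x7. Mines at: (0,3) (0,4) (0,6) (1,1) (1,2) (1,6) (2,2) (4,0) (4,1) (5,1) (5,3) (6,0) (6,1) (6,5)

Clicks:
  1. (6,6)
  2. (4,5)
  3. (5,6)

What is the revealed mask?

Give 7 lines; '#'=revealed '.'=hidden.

Click 1 (6,6) count=1: revealed 1 new [(6,6)] -> total=1
Click 2 (4,5) count=0: revealed 18 new [(1,3) (1,4) (1,5) (2,3) (2,4) (2,5) (2,6) (3,3) (3,4) (3,5) (3,6) (4,3) (4,4) (4,5) (4,6) (5,4) (5,5) (5,6)] -> total=19
Click 3 (5,6) count=1: revealed 0 new [(none)] -> total=19

Answer: .......
...###.
...####
...####
...####
....###
......#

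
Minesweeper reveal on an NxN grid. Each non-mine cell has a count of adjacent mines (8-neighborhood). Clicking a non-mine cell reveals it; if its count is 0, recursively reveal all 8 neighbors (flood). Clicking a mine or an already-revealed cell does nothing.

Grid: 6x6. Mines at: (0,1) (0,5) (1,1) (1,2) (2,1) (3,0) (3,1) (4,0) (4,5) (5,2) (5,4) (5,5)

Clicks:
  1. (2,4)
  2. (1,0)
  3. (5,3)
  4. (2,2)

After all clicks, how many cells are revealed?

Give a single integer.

Click 1 (2,4) count=0: revealed 14 new [(1,3) (1,4) (1,5) (2,2) (2,3) (2,4) (2,5) (3,2) (3,3) (3,4) (3,5) (4,2) (4,3) (4,4)] -> total=14
Click 2 (1,0) count=3: revealed 1 new [(1,0)] -> total=15
Click 3 (5,3) count=2: revealed 1 new [(5,3)] -> total=16
Click 4 (2,2) count=4: revealed 0 new [(none)] -> total=16

Answer: 16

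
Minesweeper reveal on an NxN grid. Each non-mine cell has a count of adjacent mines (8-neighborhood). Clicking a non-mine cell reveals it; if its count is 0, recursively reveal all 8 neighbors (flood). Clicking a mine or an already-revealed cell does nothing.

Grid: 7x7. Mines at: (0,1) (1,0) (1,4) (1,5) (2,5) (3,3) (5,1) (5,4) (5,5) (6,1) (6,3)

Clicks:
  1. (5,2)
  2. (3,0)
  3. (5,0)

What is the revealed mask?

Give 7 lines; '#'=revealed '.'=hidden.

Answer: .......
.......
###....
###....
###....
#.#....
.......

Derivation:
Click 1 (5,2) count=3: revealed 1 new [(5,2)] -> total=1
Click 2 (3,0) count=0: revealed 9 new [(2,0) (2,1) (2,2) (3,0) (3,1) (3,2) (4,0) (4,1) (4,2)] -> total=10
Click 3 (5,0) count=2: revealed 1 new [(5,0)] -> total=11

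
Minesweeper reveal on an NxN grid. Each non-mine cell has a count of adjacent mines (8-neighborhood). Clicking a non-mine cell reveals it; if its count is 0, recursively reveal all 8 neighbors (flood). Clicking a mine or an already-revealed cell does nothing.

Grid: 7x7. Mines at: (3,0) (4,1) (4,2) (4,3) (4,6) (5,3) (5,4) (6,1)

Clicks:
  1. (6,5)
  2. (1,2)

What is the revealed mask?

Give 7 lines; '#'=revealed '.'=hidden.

Answer: #######
#######
#######
.######
.......
.......
.....#.

Derivation:
Click 1 (6,5) count=1: revealed 1 new [(6,5)] -> total=1
Click 2 (1,2) count=0: revealed 27 new [(0,0) (0,1) (0,2) (0,3) (0,4) (0,5) (0,6) (1,0) (1,1) (1,2) (1,3) (1,4) (1,5) (1,6) (2,0) (2,1) (2,2) (2,3) (2,4) (2,5) (2,6) (3,1) (3,2) (3,3) (3,4) (3,5) (3,6)] -> total=28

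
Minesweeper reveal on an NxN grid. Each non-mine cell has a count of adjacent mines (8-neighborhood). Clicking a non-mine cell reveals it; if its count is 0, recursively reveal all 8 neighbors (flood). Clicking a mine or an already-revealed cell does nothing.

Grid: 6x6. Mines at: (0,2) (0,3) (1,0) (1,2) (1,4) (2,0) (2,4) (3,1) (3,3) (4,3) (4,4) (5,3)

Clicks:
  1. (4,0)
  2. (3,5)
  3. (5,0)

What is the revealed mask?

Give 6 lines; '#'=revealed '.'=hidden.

Answer: ......
......
......
.....#
###...
###...

Derivation:
Click 1 (4,0) count=1: revealed 1 new [(4,0)] -> total=1
Click 2 (3,5) count=2: revealed 1 new [(3,5)] -> total=2
Click 3 (5,0) count=0: revealed 5 new [(4,1) (4,2) (5,0) (5,1) (5,2)] -> total=7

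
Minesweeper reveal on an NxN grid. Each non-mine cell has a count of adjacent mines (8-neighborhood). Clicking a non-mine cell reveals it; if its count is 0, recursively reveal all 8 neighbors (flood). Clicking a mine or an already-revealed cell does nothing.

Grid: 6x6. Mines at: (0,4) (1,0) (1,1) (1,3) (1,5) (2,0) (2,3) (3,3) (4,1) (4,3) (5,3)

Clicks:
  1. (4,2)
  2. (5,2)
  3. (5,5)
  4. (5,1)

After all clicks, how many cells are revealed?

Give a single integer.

Click 1 (4,2) count=4: revealed 1 new [(4,2)] -> total=1
Click 2 (5,2) count=3: revealed 1 new [(5,2)] -> total=2
Click 3 (5,5) count=0: revealed 8 new [(2,4) (2,5) (3,4) (3,5) (4,4) (4,5) (5,4) (5,5)] -> total=10
Click 4 (5,1) count=1: revealed 1 new [(5,1)] -> total=11

Answer: 11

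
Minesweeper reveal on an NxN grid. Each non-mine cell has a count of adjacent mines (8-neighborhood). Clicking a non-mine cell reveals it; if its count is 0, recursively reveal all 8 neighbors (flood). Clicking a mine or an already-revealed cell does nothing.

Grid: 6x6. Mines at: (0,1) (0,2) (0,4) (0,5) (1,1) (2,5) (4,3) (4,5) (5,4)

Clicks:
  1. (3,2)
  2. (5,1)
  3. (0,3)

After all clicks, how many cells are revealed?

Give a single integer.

Answer: 13

Derivation:
Click 1 (3,2) count=1: revealed 1 new [(3,2)] -> total=1
Click 2 (5,1) count=0: revealed 11 new [(2,0) (2,1) (2,2) (3,0) (3,1) (4,0) (4,1) (4,2) (5,0) (5,1) (5,2)] -> total=12
Click 3 (0,3) count=2: revealed 1 new [(0,3)] -> total=13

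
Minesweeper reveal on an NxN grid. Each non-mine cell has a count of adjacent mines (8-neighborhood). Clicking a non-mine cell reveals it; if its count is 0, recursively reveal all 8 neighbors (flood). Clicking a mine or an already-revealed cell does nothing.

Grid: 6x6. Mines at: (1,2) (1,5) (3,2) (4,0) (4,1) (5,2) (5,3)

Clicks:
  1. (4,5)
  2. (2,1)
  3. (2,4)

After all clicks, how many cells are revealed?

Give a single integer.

Click 1 (4,5) count=0: revealed 11 new [(2,3) (2,4) (2,5) (3,3) (3,4) (3,5) (4,3) (4,4) (4,5) (5,4) (5,5)] -> total=11
Click 2 (2,1) count=2: revealed 1 new [(2,1)] -> total=12
Click 3 (2,4) count=1: revealed 0 new [(none)] -> total=12

Answer: 12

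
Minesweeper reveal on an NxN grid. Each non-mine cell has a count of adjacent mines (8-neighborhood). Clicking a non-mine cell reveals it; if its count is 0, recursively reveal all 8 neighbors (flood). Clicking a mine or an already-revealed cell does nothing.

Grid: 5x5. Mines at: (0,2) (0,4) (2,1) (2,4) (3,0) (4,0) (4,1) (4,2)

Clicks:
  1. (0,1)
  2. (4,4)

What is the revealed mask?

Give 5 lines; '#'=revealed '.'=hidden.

Answer: .#...
.....
.....
...##
...##

Derivation:
Click 1 (0,1) count=1: revealed 1 new [(0,1)] -> total=1
Click 2 (4,4) count=0: revealed 4 new [(3,3) (3,4) (4,3) (4,4)] -> total=5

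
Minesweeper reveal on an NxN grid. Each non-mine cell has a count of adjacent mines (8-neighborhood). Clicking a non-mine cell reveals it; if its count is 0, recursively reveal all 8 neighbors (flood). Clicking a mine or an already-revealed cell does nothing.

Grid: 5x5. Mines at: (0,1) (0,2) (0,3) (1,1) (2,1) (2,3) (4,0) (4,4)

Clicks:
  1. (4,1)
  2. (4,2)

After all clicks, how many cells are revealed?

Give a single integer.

Answer: 6

Derivation:
Click 1 (4,1) count=1: revealed 1 new [(4,1)] -> total=1
Click 2 (4,2) count=0: revealed 5 new [(3,1) (3,2) (3,3) (4,2) (4,3)] -> total=6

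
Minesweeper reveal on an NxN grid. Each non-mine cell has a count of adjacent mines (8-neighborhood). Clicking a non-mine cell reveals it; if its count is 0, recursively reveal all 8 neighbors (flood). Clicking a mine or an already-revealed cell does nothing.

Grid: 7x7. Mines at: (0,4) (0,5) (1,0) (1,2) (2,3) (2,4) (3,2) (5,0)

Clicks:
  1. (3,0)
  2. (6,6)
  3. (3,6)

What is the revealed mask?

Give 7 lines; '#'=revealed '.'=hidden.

Click 1 (3,0) count=0: revealed 6 new [(2,0) (2,1) (3,0) (3,1) (4,0) (4,1)] -> total=6
Click 2 (6,6) count=0: revealed 25 new [(1,5) (1,6) (2,5) (2,6) (3,3) (3,4) (3,5) (3,6) (4,2) (4,3) (4,4) (4,5) (4,6) (5,1) (5,2) (5,3) (5,4) (5,5) (5,6) (6,1) (6,2) (6,3) (6,4) (6,5) (6,6)] -> total=31
Click 3 (3,6) count=0: revealed 0 new [(none)] -> total=31

Answer: .......
.....##
##...##
##.####
#######
.######
.######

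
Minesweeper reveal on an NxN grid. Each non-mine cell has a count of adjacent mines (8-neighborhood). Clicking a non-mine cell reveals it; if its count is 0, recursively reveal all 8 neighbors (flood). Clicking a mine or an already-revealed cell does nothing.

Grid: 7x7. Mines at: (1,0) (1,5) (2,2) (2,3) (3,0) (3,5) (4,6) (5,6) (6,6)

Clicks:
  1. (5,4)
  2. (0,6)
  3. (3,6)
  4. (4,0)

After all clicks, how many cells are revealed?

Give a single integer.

Click 1 (5,4) count=0: revealed 22 new [(3,1) (3,2) (3,3) (3,4) (4,0) (4,1) (4,2) (4,3) (4,4) (4,5) (5,0) (5,1) (5,2) (5,3) (5,4) (5,5) (6,0) (6,1) (6,2) (6,3) (6,4) (6,5)] -> total=22
Click 2 (0,6) count=1: revealed 1 new [(0,6)] -> total=23
Click 3 (3,6) count=2: revealed 1 new [(3,6)] -> total=24
Click 4 (4,0) count=1: revealed 0 new [(none)] -> total=24

Answer: 24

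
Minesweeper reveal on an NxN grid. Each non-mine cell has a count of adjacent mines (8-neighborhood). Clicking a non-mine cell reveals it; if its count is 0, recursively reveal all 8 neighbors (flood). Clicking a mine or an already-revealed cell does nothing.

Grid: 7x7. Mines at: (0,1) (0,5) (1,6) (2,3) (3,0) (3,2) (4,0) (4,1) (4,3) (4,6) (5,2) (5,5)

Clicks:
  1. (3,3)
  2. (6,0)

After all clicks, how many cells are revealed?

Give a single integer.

Answer: 5

Derivation:
Click 1 (3,3) count=3: revealed 1 new [(3,3)] -> total=1
Click 2 (6,0) count=0: revealed 4 new [(5,0) (5,1) (6,0) (6,1)] -> total=5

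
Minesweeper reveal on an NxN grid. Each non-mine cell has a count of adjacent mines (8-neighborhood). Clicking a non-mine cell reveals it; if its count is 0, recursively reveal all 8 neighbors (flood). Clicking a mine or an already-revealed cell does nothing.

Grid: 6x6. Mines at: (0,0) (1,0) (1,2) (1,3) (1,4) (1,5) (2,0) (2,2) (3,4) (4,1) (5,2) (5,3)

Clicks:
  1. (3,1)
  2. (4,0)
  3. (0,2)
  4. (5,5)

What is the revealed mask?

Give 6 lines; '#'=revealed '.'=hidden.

Answer: ..#...
......
......
.#....
#...##
....##

Derivation:
Click 1 (3,1) count=3: revealed 1 new [(3,1)] -> total=1
Click 2 (4,0) count=1: revealed 1 new [(4,0)] -> total=2
Click 3 (0,2) count=2: revealed 1 new [(0,2)] -> total=3
Click 4 (5,5) count=0: revealed 4 new [(4,4) (4,5) (5,4) (5,5)] -> total=7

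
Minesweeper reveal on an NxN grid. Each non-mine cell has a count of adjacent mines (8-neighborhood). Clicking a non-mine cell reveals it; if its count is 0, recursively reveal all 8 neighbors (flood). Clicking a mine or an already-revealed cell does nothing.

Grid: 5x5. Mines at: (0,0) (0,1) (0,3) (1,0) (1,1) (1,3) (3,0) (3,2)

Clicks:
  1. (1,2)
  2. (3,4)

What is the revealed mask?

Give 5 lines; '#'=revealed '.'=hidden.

Click 1 (1,2) count=4: revealed 1 new [(1,2)] -> total=1
Click 2 (3,4) count=0: revealed 6 new [(2,3) (2,4) (3,3) (3,4) (4,3) (4,4)] -> total=7

Answer: .....
..#..
...##
...##
...##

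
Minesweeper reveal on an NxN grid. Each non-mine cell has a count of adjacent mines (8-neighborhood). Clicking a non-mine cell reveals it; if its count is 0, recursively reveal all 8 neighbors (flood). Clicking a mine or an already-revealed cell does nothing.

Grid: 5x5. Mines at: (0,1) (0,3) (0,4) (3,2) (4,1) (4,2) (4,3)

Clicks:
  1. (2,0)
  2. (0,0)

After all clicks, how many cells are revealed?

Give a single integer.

Click 1 (2,0) count=0: revealed 6 new [(1,0) (1,1) (2,0) (2,1) (3,0) (3,1)] -> total=6
Click 2 (0,0) count=1: revealed 1 new [(0,0)] -> total=7

Answer: 7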